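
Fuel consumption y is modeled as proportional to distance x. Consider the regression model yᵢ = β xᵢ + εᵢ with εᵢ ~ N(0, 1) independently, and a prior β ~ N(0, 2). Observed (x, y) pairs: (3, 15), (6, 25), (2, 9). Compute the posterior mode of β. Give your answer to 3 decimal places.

log p(β | y) = −Σ(yᵢ − βxᵢ)²/(2·1) − β²/(2·2) + const.
Setting the derivative to zero: Σxᵢ(yᵢ − βxᵢ)/1 − β/2 = 0, so β = Σxᵢyᵢ / (Σxᵢ² + σ²/τ²).
Σxᵢyᵢ = 3·15 + 6·25 + 2·9 = 213; Σxᵢ² = 49; σ²/τ² = 0.5.
β̂_MAP = 213 / (49 + 0.5) = 213/49.5 ≈ 4.303.

β̂_MAP = 4.303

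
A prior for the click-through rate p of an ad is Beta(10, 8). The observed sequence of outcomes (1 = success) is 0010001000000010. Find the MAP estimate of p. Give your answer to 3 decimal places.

p̂_MAP = 0.375

Prior: Beta(10, 8).
Data: 3 successes in 16 trials (from the sequence). The binomial likelihood contributes p^3(1−p)^13, so the posterior is Beta(10+3, 8+13) = Beta(13, 21).
For Beta(a, b) with a, b > 1 the mode is (a−1)/(a+b−2) = 12/32 ≈ 0.375.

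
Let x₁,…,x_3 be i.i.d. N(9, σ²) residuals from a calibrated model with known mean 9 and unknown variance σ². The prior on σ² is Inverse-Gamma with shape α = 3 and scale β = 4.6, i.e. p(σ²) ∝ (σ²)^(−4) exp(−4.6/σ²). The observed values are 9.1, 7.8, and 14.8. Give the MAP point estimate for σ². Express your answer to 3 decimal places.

Sum of squared deviations about the known mean: SS = (9.1−9)² + (7.8−9)² + (14.8−9)² = 35.09.
The Normal likelihood contributes (σ²)^(−n/2) exp(−SS/(2σ²)), so the posterior is Inverse-Gamma(α + n/2, β + SS/2) = Inverse-Gamma(4.5, 22.145).
The mode of Inverse-Gamma(a, b) is b/(a+1) = 22.145/5.5 ≈ 4.026.

σ̂²_MAP = 4.026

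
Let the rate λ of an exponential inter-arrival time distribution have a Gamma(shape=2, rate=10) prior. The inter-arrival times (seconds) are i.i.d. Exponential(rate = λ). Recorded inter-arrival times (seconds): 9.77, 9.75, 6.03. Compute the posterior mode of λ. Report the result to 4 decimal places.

λ̂_MAP = 0.1125

The Exponential(rate=λ) likelihood is ∝ λ^n e^(−λΣtᵢ). Here n = 3 and Σtᵢ = 9.77 + 9.75 + 6.03 = 25.55.
Posterior ∝ λe^(−10λ) · λ^3e^(−25.55λ) = λ^4e^(−35.55λ), i.e. Gamma(5, 35.55).
Mode = (a−1)/b = 4/35.55 ≈ 0.1125.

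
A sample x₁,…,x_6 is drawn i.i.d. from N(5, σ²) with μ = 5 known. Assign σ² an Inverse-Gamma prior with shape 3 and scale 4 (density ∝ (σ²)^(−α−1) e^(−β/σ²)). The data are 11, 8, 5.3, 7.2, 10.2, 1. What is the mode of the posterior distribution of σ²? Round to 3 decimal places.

σ̂²_MAP = 7.212

Sum of squared deviations about the known mean: SS = (11−5)² + (8−5)² + (5.3−5)² + (7.2−5)² + (10.2−5)² + (1−5)² = 92.97.
The Normal likelihood contributes (σ²)^(−n/2) exp(−SS/(2σ²)), so the posterior is Inverse-Gamma(α + n/2, β + SS/2) = Inverse-Gamma(6, 50.485).
The mode of Inverse-Gamma(a, b) is b/(a+1) = 50.485/7 ≈ 7.212.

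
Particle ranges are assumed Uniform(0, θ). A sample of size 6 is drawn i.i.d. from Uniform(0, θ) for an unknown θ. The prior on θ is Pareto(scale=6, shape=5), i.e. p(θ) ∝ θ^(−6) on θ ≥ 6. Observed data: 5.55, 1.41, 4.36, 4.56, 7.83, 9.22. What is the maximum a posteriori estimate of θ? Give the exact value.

θ̂_MAP = 9.22

The Uniform(0, θ) likelihood is θ^(−n) for θ ≥ max(xᵢ), zero otherwise. Here max(xᵢ) = 9.22.
Posterior ∝ θ^(−6) · θ^(−6) = θ^(−12) on θ ≥ max(6, 9.22) = 9.22.
This density is strictly decreasing in θ, so the posterior mode lies at the lower boundary of the support.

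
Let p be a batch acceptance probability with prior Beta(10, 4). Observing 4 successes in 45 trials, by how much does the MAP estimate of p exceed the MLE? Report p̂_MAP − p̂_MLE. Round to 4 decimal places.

MAP − MLE = 0.1392

Posterior is Beta(14, 45); MAP = (14−1)/(59−2) = 13/57 ≈ 0.22807.
MLE ignores the prior: p̂_MLE = k/n = 4/45 ≈ 0.08889.
Difference = 13/57 − 4/45 = 119/855 ≈ 0.1392.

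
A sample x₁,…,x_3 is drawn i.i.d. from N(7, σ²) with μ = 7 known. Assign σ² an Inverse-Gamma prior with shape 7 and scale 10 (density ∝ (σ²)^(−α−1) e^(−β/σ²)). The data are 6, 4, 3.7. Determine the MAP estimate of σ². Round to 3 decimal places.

σ̂²_MAP = 2.152

Sum of squared deviations about the known mean: SS = (6−7)² + (4−7)² + (3.7−7)² = 20.89.
The Normal likelihood contributes (σ²)^(−n/2) exp(−SS/(2σ²)), so the posterior is Inverse-Gamma(α + n/2, β + SS/2) = Inverse-Gamma(8.5, 20.445).
The mode of Inverse-Gamma(a, b) is b/(a+1) = 20.445/9.5 ≈ 2.152.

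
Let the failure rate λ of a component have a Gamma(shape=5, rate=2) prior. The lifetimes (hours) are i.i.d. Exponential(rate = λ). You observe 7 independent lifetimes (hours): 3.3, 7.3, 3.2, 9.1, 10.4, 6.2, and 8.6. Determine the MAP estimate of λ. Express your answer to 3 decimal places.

λ̂_MAP = 0.220

The Exponential(rate=λ) likelihood is ∝ λ^n e^(−λΣtᵢ). Here n = 7 and Σtᵢ = 3.3 + 7.3 + 3.2 + 9.1 + 10.4 + 6.2 + 8.6 = 48.1.
Posterior ∝ λ^4e^(−2λ) · λ^7e^(−48.1λ) = λ^11e^(−50.1λ), i.e. Gamma(12, 50.1).
Mode = (a−1)/b = 11/50.1 ≈ 0.220.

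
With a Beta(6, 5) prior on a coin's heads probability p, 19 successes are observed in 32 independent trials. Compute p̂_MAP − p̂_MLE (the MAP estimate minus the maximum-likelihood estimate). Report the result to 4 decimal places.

Posterior is Beta(25, 18); MAP = (25−1)/(43−2) = 24/41 ≈ 0.58537.
MLE ignores the prior: p̂_MLE = k/n = 19/32 ≈ 0.59375.
Difference = 24/41 − 19/32 = -11/1312 ≈ -0.0084.

MAP − MLE = -0.0084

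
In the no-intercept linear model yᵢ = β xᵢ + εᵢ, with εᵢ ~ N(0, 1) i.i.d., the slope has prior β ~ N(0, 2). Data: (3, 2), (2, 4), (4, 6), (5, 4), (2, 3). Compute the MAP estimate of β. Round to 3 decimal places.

β̂_MAP = 1.094

log p(β | y) = −Σ(yᵢ − βxᵢ)²/(2·1) − β²/(2·2) + const.
Setting the derivative to zero: Σxᵢ(yᵢ − βxᵢ)/1 − β/2 = 0, so β = Σxᵢyᵢ / (Σxᵢ² + σ²/τ²).
Σxᵢyᵢ = 3·2 + 2·4 + 4·6 + 5·4 + 2·3 = 64; Σxᵢ² = 58; σ²/τ² = 0.5.
β̂_MAP = 64 / (58 + 0.5) = 64/58.5 ≈ 1.094.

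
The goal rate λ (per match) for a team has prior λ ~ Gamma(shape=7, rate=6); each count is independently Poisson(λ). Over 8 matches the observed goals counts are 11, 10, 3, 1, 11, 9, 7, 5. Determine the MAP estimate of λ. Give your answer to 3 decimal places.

Σxᵢ = 11+10+3+1+11+9+7+5 = 57, with n = 8.
Posterior ∝ λ^6e^(−6λ) · λ^57e^(−8λ) = λ^63e^(−14λ), i.e. Gamma(shape=64, rate=14).
The mode of a Gamma(a, b) with a ≥ 1 (shape–rate) is (a−1)/b = 63/14 ≈ 4.500.

λ̂_MAP = 4.500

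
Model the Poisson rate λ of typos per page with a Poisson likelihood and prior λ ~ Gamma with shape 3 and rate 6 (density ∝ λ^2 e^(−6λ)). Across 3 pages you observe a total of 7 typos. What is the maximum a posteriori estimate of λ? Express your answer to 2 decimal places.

λ̂_MAP = 1.00

Σxᵢ = 7, n = 3.
Posterior ∝ λ^2e^(−6λ) · λ^7e^(−3λ) = λ^9e^(−9λ), i.e. Gamma(shape=10, rate=9).
The mode of a Gamma(a, b) with a ≥ 1 (shape–rate) is (a−1)/b = 9/9 ≈ 1.00.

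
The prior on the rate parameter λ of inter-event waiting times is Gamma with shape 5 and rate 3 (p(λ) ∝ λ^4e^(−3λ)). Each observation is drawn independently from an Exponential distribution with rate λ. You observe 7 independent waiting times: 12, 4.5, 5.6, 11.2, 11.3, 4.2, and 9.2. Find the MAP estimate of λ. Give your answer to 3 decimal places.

λ̂_MAP = 0.180

The Exponential(rate=λ) likelihood is ∝ λ^n e^(−λΣtᵢ). Here n = 7 and Σtᵢ = 12 + 4.5 + 5.6 + 11.2 + 11.3 + 4.2 + 9.2 = 58.
Posterior ∝ λ^4e^(−3λ) · λ^7e^(−58λ) = λ^11e^(−61λ), i.e. Gamma(12, 61).
Mode = (a−1)/b = 11/61 ≈ 0.180.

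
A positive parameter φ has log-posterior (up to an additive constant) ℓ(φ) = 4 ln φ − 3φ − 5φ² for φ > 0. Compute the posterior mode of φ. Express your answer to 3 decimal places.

φ̂_MAP = 0.500

ℓ'(φ) = 4/φ − 3 − 10φ. Setting this to zero and multiplying by φ: 10φ² + 3φ − 4 = 0.
φ = (−3 + √(3² + 4·10·4)) / (2·10) = (−3 + √169) / 20 = (−3 + 13)/20 = 1/2.
ℓ''(φ) = −4/φ² − 10 < 0, confirming a maximum.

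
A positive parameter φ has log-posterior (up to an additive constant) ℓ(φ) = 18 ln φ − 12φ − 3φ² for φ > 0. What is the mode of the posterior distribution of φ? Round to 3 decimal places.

ℓ'(φ) = 18/φ − 12 − 6φ. Setting this to zero and multiplying by φ: 6φ² + 12φ − 18 = 0.
φ = (−12 + √(12² + 4·6·18)) / (2·6) = (−12 + √576) / 12 = (−12 + 24)/12 = 1.
ℓ''(φ) = −18/φ² − 6 < 0, confirming a maximum.

φ̂_MAP = 1.000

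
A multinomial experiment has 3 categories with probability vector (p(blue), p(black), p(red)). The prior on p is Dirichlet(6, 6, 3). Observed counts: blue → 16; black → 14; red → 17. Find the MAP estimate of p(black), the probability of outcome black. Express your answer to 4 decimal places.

The posterior is Dirichlet(αᵢ + nᵢ) = Dirichlet(22, 20, 20).
For a Dirichlet(a₁,…,a_K) with all aᵢ > 1, the mode has j-th component (aⱼ − 1)/(Σaᵢ − K).
Here Σaᵢ = 62 and K = 3, so p(black) = (20 − 1)/(62 − 3) = 19/59 ≈ 0.3220.

MAP estimate of p(black) = 0.3220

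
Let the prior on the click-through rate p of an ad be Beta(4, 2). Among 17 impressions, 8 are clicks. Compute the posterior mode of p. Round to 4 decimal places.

p̂_MAP = 0.5238

Prior: Beta(4, 2).
Data: 8 successes in 17 trials. The binomial likelihood contributes p^8(1−p)^9, so the posterior is Beta(4+8, 2+9) = Beta(12, 11).
For Beta(a, b) with a, b > 1 the mode is (a−1)/(a+b−2) = 11/21 ≈ 0.5238.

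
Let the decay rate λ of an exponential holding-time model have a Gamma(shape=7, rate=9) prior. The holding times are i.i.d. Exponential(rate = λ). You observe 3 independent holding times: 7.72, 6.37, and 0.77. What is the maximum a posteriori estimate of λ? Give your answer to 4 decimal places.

λ̂_MAP = 0.3772

The Exponential(rate=λ) likelihood is ∝ λ^n e^(−λΣtᵢ). Here n = 3 and Σtᵢ = 7.72 + 6.37 + 0.77 = 14.86.
Posterior ∝ λ^6e^(−9λ) · λ^3e^(−14.86λ) = λ^9e^(−23.86λ), i.e. Gamma(10, 23.86).
Mode = (a−1)/b = 9/23.86 ≈ 0.3772.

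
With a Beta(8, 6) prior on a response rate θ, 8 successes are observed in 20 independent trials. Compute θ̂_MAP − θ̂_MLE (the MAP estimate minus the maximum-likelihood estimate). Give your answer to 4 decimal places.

MAP − MLE = 0.0688

Posterior is Beta(16, 18); MAP = (16−1)/(34−2) = 15/32 ≈ 0.46875.
MLE ignores the prior: θ̂_MLE = k/n = 8/20 ≈ 0.40000.
Difference = 15/32 − 8/20 = 11/160 ≈ 0.0688.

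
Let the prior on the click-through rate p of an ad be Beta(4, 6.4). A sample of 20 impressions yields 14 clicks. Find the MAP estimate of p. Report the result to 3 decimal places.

Prior: Beta(4, 6.4).
Data: 14 successes in 20 trials. The binomial likelihood contributes p^14(1−p)^6, so the posterior is Beta(4+14, 6.4+6) = Beta(18, 12.4).
For Beta(a, b) with a, b > 1 the mode is (a−1)/(a+b−2) = 17/28.4 ≈ 0.599.

p̂_MAP = 0.599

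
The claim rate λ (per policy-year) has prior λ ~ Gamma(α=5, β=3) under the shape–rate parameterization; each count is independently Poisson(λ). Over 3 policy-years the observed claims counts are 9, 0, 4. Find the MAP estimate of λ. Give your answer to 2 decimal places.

λ̂_MAP = 2.83

Σxᵢ = 9+0+4 = 13, with n = 3.
Posterior ∝ λ^4e^(−3λ) · λ^13e^(−3λ) = λ^17e^(−6λ), i.e. Gamma(shape=18, rate=6).
The mode of a Gamma(a, b) with a ≥ 1 (shape–rate) is (a−1)/b = 17/6 ≈ 2.83.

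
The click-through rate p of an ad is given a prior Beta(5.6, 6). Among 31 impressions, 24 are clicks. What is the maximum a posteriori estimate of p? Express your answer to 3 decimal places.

Prior: Beta(5.6, 6).
Data: 24 successes in 31 trials. The binomial likelihood contributes p^24(1−p)^7, so the posterior is Beta(5.6+24, 6+7) = Beta(29.6, 13).
For Beta(a, b) with a, b > 1 the mode is (a−1)/(a+b−2) = 28.6/40.6 ≈ 0.704.

p̂_MAP = 0.704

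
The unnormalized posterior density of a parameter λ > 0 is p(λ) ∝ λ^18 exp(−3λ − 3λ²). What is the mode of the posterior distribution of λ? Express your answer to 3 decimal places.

ℓ'(λ) = 18/λ − 3 − 6λ. Setting this to zero and multiplying by λ: 6λ² + 3λ − 18 = 0.
λ = (−3 + √(3² + 4·6·18)) / (2·6) = (−3 + √441) / 12 = (−3 + 21)/12 = 3/2.
ℓ''(λ) = −18/λ² − 6 < 0, confirming a maximum.

λ̂_MAP = 1.500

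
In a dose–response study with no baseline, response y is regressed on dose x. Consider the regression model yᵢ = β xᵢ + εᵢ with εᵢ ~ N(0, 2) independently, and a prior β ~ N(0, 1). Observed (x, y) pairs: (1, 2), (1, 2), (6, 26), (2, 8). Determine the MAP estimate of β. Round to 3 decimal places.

log p(β | y) = −Σ(yᵢ − βxᵢ)²/(2·2) − β²/(2·1) + const.
Setting the derivative to zero: Σxᵢ(yᵢ − βxᵢ)/2 − β/1 = 0, so β = Σxᵢyᵢ / (Σxᵢ² + σ²/τ²).
Σxᵢyᵢ = 1·2 + 1·2 + 6·26 + 2·8 = 176; Σxᵢ² = 42; σ²/τ² = 2.
β̂_MAP = 176 / (42 + 2) = 176/44 ≈ 4.000.

β̂_MAP = 4.000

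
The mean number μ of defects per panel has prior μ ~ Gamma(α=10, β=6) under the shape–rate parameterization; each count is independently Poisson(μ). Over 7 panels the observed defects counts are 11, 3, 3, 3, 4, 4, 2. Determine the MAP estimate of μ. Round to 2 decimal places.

Σxᵢ = 11+3+3+3+4+4+2 = 30, with n = 7.
Posterior ∝ μ^9e^(−6μ) · μ^30e^(−7μ) = μ^39e^(−13μ), i.e. Gamma(shape=40, rate=13).
The mode of a Gamma(a, b) with a ≥ 1 (shape–rate) is (a−1)/b = 39/13 ≈ 3.00.

μ̂_MAP = 3.00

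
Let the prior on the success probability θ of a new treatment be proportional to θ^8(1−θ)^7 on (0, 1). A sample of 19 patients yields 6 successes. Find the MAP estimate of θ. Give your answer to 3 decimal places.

The prior density ∝ θ^8(1−θ)^7 is the kernel of Beta(9, 8).
Data: 6 successes in 19 trials. The binomial likelihood contributes θ^6(1−θ)^13, so the posterior is Beta(9+6, 8+13) = Beta(15, 21).
For Beta(a, b) with a, b > 1 the mode is (a−1)/(a+b−2) = 14/34 ≈ 0.412.

θ̂_MAP = 0.412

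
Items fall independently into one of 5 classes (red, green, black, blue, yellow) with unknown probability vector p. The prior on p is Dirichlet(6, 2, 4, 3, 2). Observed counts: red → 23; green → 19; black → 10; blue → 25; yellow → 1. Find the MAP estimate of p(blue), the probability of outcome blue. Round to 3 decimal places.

The posterior is Dirichlet(αᵢ + nᵢ) = Dirichlet(29, 21, 14, 28, 3).
For a Dirichlet(a₁,…,a_K) with all aᵢ > 1, the mode has j-th component (aⱼ − 1)/(Σaᵢ − K).
Here Σaᵢ = 95 and K = 5, so p(blue) = (28 − 1)/(95 − 5) = 27/90 ≈ 0.300.

MAP estimate of p(blue) = 0.300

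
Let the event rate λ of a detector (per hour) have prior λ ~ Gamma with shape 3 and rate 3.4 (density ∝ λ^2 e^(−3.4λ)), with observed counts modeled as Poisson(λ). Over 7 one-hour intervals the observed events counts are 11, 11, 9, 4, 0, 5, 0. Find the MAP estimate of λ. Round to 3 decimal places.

Σxᵢ = 11+11+9+4+0+5+0 = 40, with n = 7.
Posterior ∝ λ^2e^(−3.4λ) · λ^40e^(−7λ) = λ^42e^(−10.4λ), i.e. Gamma(shape=43, rate=10.4).
The mode of a Gamma(a, b) with a ≥ 1 (shape–rate) is (a−1)/b = 42/10.4 ≈ 4.038.

λ̂_MAP = 4.038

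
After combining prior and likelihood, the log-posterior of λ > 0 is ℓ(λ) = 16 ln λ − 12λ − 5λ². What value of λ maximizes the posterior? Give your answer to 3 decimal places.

ℓ'(λ) = 16/λ − 12 − 10λ. Setting this to zero and multiplying by λ: 10λ² + 12λ − 16 = 0.
λ = (−12 + √(12² + 4·10·16)) / (2·10) = (−12 + √784) / 20 = (−12 + 28)/20 = 4/5.
ℓ''(λ) = −16/λ² − 10 < 0, confirming a maximum.

λ̂_MAP = 0.800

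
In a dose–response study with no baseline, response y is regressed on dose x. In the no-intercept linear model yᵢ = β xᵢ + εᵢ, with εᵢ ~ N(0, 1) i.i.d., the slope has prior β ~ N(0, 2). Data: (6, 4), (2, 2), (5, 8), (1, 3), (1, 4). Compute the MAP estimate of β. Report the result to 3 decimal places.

β̂_MAP = 1.111

log p(β | y) = −Σ(yᵢ − βxᵢ)²/(2·1) − β²/(2·2) + const.
Setting the derivative to zero: Σxᵢ(yᵢ − βxᵢ)/1 − β/2 = 0, so β = Σxᵢyᵢ / (Σxᵢ² + σ²/τ²).
Σxᵢyᵢ = 6·4 + 2·2 + 5·8 + 1·3 + 1·4 = 75; Σxᵢ² = 67; σ²/τ² = 0.5.
β̂_MAP = 75 / (67 + 0.5) = 75/67.5 ≈ 1.111.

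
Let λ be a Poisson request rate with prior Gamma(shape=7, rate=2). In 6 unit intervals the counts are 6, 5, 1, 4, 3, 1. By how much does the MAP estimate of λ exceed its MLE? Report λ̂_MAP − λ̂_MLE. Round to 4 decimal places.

Σxᵢ = 20. Posterior is Gamma(27, 8); MAP = (27−1)/8 = 26/8 ≈ 3.25000.
MLE = x̄ = 20/6 ≈ 3.33333.
Difference = 26/8 − 20/6 = -1/12 ≈ -0.0833.

MAP − MLE = -0.0833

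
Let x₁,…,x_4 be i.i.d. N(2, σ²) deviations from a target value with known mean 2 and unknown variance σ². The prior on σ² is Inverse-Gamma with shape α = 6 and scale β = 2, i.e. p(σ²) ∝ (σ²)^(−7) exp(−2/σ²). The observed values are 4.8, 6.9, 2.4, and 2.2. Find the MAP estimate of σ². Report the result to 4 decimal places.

Sum of squared deviations about the known mean: SS = (4.8−2)² + (6.9−2)² + (2.4−2)² + (2.2−2)² = 32.05.
The Normal likelihood contributes (σ²)^(−n/2) exp(−SS/(2σ²)), so the posterior is Inverse-Gamma(α + n/2, β + SS/2) = Inverse-Gamma(8, 18.025).
The mode of Inverse-Gamma(a, b) is b/(a+1) = 18.025/9 ≈ 2.0028.

σ̂²_MAP = 2.0028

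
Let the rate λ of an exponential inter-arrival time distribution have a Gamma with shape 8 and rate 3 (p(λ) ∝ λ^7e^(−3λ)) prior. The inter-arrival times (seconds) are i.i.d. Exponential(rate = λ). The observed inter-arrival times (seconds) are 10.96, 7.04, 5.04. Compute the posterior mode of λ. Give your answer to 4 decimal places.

λ̂_MAP = 0.3840

The Exponential(rate=λ) likelihood is ∝ λ^n e^(−λΣtᵢ). Here n = 3 and Σtᵢ = 10.96 + 7.04 + 5.04 = 23.04.
Posterior ∝ λ^7e^(−3λ) · λ^3e^(−23.04λ) = λ^10e^(−26.04λ), i.e. Gamma(11, 26.04).
Mode = (a−1)/b = 10/26.04 ≈ 0.3840.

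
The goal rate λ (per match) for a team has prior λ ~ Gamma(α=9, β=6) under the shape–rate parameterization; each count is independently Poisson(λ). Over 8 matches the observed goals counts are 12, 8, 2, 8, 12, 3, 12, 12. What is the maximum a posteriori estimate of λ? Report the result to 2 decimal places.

λ̂_MAP = 5.50

Σxᵢ = 12+8+2+8+12+3+12+12 = 69, with n = 8.
Posterior ∝ λ^8e^(−6λ) · λ^69e^(−8λ) = λ^77e^(−14λ), i.e. Gamma(shape=78, rate=14).
The mode of a Gamma(a, b) with a ≥ 1 (shape–rate) is (a−1)/b = 77/14 ≈ 5.50.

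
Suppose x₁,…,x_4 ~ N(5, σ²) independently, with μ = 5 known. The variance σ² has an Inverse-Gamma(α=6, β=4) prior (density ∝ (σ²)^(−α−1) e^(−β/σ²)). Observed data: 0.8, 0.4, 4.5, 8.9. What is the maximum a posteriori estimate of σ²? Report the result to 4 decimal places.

σ̂²_MAP = 3.4589

Sum of squared deviations about the known mean: SS = (0.8−5)² + (0.4−5)² + (4.5−5)² + (8.9−5)² = 54.26.
The Normal likelihood contributes (σ²)^(−n/2) exp(−SS/(2σ²)), so the posterior is Inverse-Gamma(α + n/2, β + SS/2) = Inverse-Gamma(8, 31.13).
The mode of Inverse-Gamma(a, b) is b/(a+1) = 31.13/9 ≈ 3.4589.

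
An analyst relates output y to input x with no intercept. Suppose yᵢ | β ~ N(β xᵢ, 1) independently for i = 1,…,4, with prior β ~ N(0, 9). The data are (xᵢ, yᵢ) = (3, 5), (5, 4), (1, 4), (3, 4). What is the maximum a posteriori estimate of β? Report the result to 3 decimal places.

log p(β | y) = −Σ(yᵢ − βxᵢ)²/(2·1) − β²/(2·9) + const.
Setting the derivative to zero: Σxᵢ(yᵢ − βxᵢ)/1 − β/9 = 0, so β = Σxᵢyᵢ / (Σxᵢ² + σ²/τ²).
Σxᵢyᵢ = 3·5 + 5·4 + 1·4 + 3·4 = 51; Σxᵢ² = 44; σ²/τ² = 1/9.
β̂_MAP = 51 / (44 + 1/9) = 51/(397/9) = 459/397 ≈ 1.156.

β̂_MAP = 1.156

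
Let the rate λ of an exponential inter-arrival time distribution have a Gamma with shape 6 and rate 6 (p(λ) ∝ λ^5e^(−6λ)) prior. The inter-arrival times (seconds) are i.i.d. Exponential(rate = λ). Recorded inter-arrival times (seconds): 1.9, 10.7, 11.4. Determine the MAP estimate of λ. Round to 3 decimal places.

The Exponential(rate=λ) likelihood is ∝ λ^n e^(−λΣtᵢ). Here n = 3 and Σtᵢ = 1.9 + 10.7 + 11.4 = 24.
Posterior ∝ λ^5e^(−6λ) · λ^3e^(−24λ) = λ^8e^(−30λ), i.e. Gamma(9, 30).
Mode = (a−1)/b = 8/30 ≈ 0.267.

λ̂_MAP = 0.267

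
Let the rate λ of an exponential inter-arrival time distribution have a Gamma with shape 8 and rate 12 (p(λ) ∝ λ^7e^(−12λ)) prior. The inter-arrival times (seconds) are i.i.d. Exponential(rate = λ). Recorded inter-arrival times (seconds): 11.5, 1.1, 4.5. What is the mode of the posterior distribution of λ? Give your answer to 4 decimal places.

λ̂_MAP = 0.3436

The Exponential(rate=λ) likelihood is ∝ λ^n e^(−λΣtᵢ). Here n = 3 and Σtᵢ = 11.5 + 1.1 + 4.5 = 17.1.
Posterior ∝ λ^7e^(−12λ) · λ^3e^(−17.1λ) = λ^10e^(−29.1λ), i.e. Gamma(11, 29.1).
Mode = (a−1)/b = 10/29.1 ≈ 0.3436.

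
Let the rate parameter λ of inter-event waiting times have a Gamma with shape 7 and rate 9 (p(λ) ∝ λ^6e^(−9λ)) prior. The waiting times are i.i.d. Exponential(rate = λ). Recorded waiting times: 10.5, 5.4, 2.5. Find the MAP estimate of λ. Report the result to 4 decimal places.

λ̂_MAP = 0.3285

The Exponential(rate=λ) likelihood is ∝ λ^n e^(−λΣtᵢ). Here n = 3 and Σtᵢ = 10.5 + 5.4 + 2.5 = 18.4.
Posterior ∝ λ^6e^(−9λ) · λ^3e^(−18.4λ) = λ^9e^(−27.4λ), i.e. Gamma(10, 27.4).
Mode = (a−1)/b = 9/27.4 ≈ 0.3285.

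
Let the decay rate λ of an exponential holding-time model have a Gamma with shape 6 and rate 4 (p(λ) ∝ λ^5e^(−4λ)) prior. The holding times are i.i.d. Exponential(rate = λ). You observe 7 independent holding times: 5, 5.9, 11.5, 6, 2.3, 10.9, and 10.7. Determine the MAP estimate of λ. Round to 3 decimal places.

The Exponential(rate=λ) likelihood is ∝ λ^n e^(−λΣtᵢ). Here n = 7 and Σtᵢ = 5 + 5.9 + 11.5 + 6 + 2.3 + 10.9 + 10.7 = 52.3.
Posterior ∝ λ^5e^(−4λ) · λ^7e^(−52.3λ) = λ^12e^(−56.3λ), i.e. Gamma(13, 56.3).
Mode = (a−1)/b = 12/56.3 ≈ 0.213.

λ̂_MAP = 0.213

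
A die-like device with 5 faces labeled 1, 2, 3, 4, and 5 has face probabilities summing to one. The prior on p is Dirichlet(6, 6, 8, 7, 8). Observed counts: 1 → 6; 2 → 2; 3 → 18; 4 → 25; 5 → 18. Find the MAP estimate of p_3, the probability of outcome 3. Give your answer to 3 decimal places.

The posterior is Dirichlet(αᵢ + nᵢ) = Dirichlet(12, 8, 26, 32, 26).
For a Dirichlet(a₁,…,a_K) with all aᵢ > 1, the mode has j-th component (aⱼ − 1)/(Σaᵢ − K).
Here Σaᵢ = 104 and K = 5, so p_3 = (26 − 1)/(104 − 5) = 25/99 ≈ 0.253.

MAP estimate: 0.253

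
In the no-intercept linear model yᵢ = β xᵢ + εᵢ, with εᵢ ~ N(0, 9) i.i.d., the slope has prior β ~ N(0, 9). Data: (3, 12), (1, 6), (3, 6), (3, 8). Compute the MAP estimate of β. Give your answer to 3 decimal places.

log p(β | y) = −Σ(yᵢ − βxᵢ)²/(2·9) − β²/(2·9) + const.
Setting the derivative to zero: Σxᵢ(yᵢ − βxᵢ)/9 − β/9 = 0, so β = Σxᵢyᵢ / (Σxᵢ² + σ²/τ²).
Σxᵢyᵢ = 3·12 + 1·6 + 3·6 + 3·8 = 84; Σxᵢ² = 28; σ²/τ² = 1.
β̂_MAP = 84 / (28 + 1) = 84/29 ≈ 2.897.

β̂_MAP = 2.897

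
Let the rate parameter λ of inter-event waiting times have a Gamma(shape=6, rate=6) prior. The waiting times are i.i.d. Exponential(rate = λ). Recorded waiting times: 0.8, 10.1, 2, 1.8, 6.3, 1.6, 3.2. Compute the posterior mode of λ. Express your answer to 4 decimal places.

λ̂_MAP = 0.3774

The Exponential(rate=λ) likelihood is ∝ λ^n e^(−λΣtᵢ). Here n = 7 and Σtᵢ = 0.8 + 10.1 + 2 + 1.8 + 6.3 + 1.6 + 3.2 = 25.8.
Posterior ∝ λ^5e^(−6λ) · λ^7e^(−25.8λ) = λ^12e^(−31.8λ), i.e. Gamma(13, 31.8).
Mode = (a−1)/b = 12/31.8 ≈ 0.3774.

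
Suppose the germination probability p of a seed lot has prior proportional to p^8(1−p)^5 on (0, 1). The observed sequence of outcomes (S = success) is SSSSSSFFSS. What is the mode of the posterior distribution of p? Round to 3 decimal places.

p̂_MAP = 0.696

The prior density ∝ p^8(1−p)^5 is the kernel of Beta(9, 6).
Data: 8 successes in 10 trials (from the sequence). The binomial likelihood contributes p^8(1−p)^2, so the posterior is Beta(9+8, 6+2) = Beta(17, 8).
For Beta(a, b) with a, b > 1 the mode is (a−1)/(a+b−2) = 16/23 ≈ 0.696.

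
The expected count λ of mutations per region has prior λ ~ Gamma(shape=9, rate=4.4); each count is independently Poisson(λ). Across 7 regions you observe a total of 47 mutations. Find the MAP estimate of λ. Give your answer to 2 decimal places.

λ̂_MAP = 4.82

Σxᵢ = 47, n = 7.
Posterior ∝ λ^8e^(−4.4λ) · λ^47e^(−7λ) = λ^55e^(−11.4λ), i.e. Gamma(shape=56, rate=11.4).
The mode of a Gamma(a, b) with a ≥ 1 (shape–rate) is (a−1)/b = 55/11.4 ≈ 4.82.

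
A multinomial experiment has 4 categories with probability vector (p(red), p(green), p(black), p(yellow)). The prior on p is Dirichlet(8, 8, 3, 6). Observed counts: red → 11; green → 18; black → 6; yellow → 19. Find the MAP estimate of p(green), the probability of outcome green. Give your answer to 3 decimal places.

The posterior is Dirichlet(αᵢ + nᵢ) = Dirichlet(19, 26, 9, 25).
For a Dirichlet(a₁,…,a_K) with all aᵢ > 1, the mode has j-th component (aⱼ − 1)/(Σaᵢ − K).
Here Σaᵢ = 79 and K = 4, so p(green) = (26 − 1)/(79 − 4) = 25/75 ≈ 0.333.

MAP estimate of p(green) = 0.333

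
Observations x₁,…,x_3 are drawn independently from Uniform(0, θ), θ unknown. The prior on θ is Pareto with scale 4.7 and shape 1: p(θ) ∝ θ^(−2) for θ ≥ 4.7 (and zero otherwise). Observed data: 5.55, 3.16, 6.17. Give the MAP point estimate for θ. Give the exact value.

The Uniform(0, θ) likelihood is θ^(−n) for θ ≥ max(xᵢ), zero otherwise. Here max(xᵢ) = 6.17.
Posterior ∝ θ^(−2) · θ^(−3) = θ^(−5) on θ ≥ max(4.7, 6.17) = 6.17.
This density is strictly decreasing in θ, so the posterior mode lies at the lower boundary of the support.

θ̂_MAP = 6.17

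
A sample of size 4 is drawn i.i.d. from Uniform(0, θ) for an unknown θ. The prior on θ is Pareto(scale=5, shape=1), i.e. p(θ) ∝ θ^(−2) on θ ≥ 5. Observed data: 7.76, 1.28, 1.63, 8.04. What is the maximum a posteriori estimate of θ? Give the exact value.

The Uniform(0, θ) likelihood is θ^(−n) for θ ≥ max(xᵢ), zero otherwise. Here max(xᵢ) = 8.04.
Posterior ∝ θ^(−2) · θ^(−4) = θ^(−6) on θ ≥ max(5, 8.04) = 8.04.
This density is strictly decreasing in θ, so the posterior mode lies at the lower boundary of the support.

θ̂_MAP = 8.04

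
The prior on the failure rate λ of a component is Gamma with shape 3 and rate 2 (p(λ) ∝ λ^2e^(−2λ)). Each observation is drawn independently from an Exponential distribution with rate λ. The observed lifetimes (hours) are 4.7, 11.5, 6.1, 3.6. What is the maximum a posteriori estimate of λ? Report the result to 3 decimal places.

The Exponential(rate=λ) likelihood is ∝ λ^n e^(−λΣtᵢ). Here n = 4 and Σtᵢ = 4.7 + 11.5 + 6.1 + 3.6 = 25.9.
Posterior ∝ λ^2e^(−2λ) · λ^4e^(−25.9λ) = λ^6e^(−27.9λ), i.e. Gamma(7, 27.9).
Mode = (a−1)/b = 6/27.9 ≈ 0.215.

λ̂_MAP = 0.215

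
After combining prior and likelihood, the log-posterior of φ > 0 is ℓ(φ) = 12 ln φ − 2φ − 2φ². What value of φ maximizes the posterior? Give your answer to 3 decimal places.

ℓ'(φ) = 12/φ − 2 − 4φ. Setting this to zero and multiplying by φ: 4φ² + 2φ − 12 = 0.
φ = (−2 + √(2² + 4·4·12)) / (2·4) = (−2 + √196) / 8 = (−2 + 14)/8 = 3/2.
ℓ''(φ) = −12/φ² − 4 < 0, confirming a maximum.

φ̂_MAP = 1.500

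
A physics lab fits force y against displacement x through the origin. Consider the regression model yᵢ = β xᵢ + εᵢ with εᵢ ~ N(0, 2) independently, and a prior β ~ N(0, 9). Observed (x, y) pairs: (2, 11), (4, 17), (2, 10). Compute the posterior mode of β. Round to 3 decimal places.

log p(β | y) = −Σ(yᵢ − βxᵢ)²/(2·2) − β²/(2·9) + const.
Setting the derivative to zero: Σxᵢ(yᵢ − βxᵢ)/2 − β/9 = 0, so β = Σxᵢyᵢ / (Σxᵢ² + σ²/τ²).
Σxᵢyᵢ = 2·11 + 4·17 + 2·10 = 110; Σxᵢ² = 24; σ²/τ² = 2/9.
β̂_MAP = 110 / (24 + 2/9) = 110/(218/9) = 495/109 ≈ 4.541.

β̂_MAP = 4.541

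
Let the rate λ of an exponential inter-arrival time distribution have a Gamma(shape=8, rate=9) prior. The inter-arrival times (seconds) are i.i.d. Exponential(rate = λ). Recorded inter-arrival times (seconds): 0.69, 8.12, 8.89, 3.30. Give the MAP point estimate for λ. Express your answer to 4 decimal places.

The Exponential(rate=λ) likelihood is ∝ λ^n e^(−λΣtᵢ). Here n = 4 and Σtᵢ = 0.69 + 8.12 + 8.89 + 3.30 = 21.
Posterior ∝ λ^7e^(−9λ) · λ^4e^(−21λ) = λ^11e^(−30λ), i.e. Gamma(12, 30).
Mode = (a−1)/b = 11/30 ≈ 0.3667.

λ̂_MAP = 0.3667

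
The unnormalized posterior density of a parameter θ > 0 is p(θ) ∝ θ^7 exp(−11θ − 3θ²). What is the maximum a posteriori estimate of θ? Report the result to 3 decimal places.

θ̂_MAP = 0.500

ℓ'(θ) = 7/θ − 11 − 6θ. Setting this to zero and multiplying by θ: 6θ² + 11θ − 7 = 0.
θ = (−11 + √(11² + 4·6·7)) / (2·6) = (−11 + √289) / 12 = (−11 + 17)/12 = 1/2.
ℓ''(θ) = −7/θ² − 6 < 0, confirming a maximum.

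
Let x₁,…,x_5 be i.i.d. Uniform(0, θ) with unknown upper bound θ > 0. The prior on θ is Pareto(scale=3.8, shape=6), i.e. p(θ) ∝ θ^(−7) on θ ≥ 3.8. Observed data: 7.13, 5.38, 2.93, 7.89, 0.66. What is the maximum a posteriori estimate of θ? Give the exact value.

The Uniform(0, θ) likelihood is θ^(−n) for θ ≥ max(xᵢ), zero otherwise. Here max(xᵢ) = 7.89.
Posterior ∝ θ^(−7) · θ^(−5) = θ^(−12) on θ ≥ max(3.8, 7.89) = 7.89.
This density is strictly decreasing in θ, so the posterior mode lies at the lower boundary of the support.

θ̂_MAP = 7.89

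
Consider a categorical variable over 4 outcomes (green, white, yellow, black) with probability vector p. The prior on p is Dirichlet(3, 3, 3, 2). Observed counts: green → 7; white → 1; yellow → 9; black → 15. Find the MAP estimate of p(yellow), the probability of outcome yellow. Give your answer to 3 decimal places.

The posterior is Dirichlet(αᵢ + nᵢ) = Dirichlet(10, 4, 12, 17).
For a Dirichlet(a₁,…,a_K) with all aᵢ > 1, the mode has j-th component (aⱼ − 1)/(Σaᵢ − K).
Here Σaᵢ = 43 and K = 4, so p(yellow) = (12 − 1)/(43 − 4) = 11/39 ≈ 0.282.

MAP estimate of p(yellow) = 0.282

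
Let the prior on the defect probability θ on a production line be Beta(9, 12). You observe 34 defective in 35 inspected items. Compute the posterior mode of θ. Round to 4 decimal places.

Prior: Beta(9, 12).
Data: 34 successes in 35 trials. The binomial likelihood contributes θ^34(1−θ)^1, so the posterior is Beta(9+34, 12+1) = Beta(43, 13).
For Beta(a, b) with a, b > 1 the mode is (a−1)/(a+b−2) = 42/54 ≈ 0.7778.

θ̂_MAP = 0.7778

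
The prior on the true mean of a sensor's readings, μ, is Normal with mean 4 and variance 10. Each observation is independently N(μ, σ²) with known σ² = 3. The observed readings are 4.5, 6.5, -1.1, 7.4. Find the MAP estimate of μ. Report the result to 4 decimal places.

μ̂_MAP = 4.3023

n = 4; x̄ = (4.5 + 6.5 + (-1.1) + 7.4)/4 = 17.3/4 = 4.325.
For a Normal prior and Normal likelihood with known variance, the posterior is Normal; its mode equals its mean, the precision-weighted average.
Prior precision 1/σ₀² = 1/10 = 0.1; data precision n/σ² = 4/3.
μ̂ = (0.1·4 + (4/3)·4.325) / (0.1 + 4/3) = (37/6)/(43/30) = 185/43 ≈ 4.3023.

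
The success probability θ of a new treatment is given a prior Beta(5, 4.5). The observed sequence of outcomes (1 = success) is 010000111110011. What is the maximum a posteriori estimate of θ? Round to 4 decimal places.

Prior: Beta(5, 4.5).
Data: 8 successes in 15 trials (from the sequence). The binomial likelihood contributes θ^8(1−θ)^7, so the posterior is Beta(5+8, 4.5+7) = Beta(13, 11.5).
For Beta(a, b) with a, b > 1 the mode is (a−1)/(a+b−2) = 12/22.5 ≈ 0.5333.

θ̂_MAP = 0.5333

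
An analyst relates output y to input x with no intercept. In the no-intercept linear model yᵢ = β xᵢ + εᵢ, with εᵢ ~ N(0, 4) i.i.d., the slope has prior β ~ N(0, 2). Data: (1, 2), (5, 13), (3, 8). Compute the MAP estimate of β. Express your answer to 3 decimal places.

β̂_MAP = 2.459

log p(β | y) = −Σ(yᵢ − βxᵢ)²/(2·4) − β²/(2·2) + const.
Setting the derivative to zero: Σxᵢ(yᵢ − βxᵢ)/4 − β/2 = 0, so β = Σxᵢyᵢ / (Σxᵢ² + σ²/τ²).
Σxᵢyᵢ = 1·2 + 5·13 + 3·8 = 91; Σxᵢ² = 35; σ²/τ² = 2.
β̂_MAP = 91 / (35 + 2) = 91/37 ≈ 2.459.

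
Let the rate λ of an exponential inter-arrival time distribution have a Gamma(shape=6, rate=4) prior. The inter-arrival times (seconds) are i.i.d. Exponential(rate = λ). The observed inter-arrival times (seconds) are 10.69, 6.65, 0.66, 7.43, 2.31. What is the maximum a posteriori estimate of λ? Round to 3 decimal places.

The Exponential(rate=λ) likelihood is ∝ λ^n e^(−λΣtᵢ). Here n = 5 and Σtᵢ = 10.69 + 6.65 + 0.66 + 7.43 + 2.31 = 27.74.
Posterior ∝ λ^5e^(−4λ) · λ^5e^(−27.74λ) = λ^10e^(−31.74λ), i.e. Gamma(11, 31.74).
Mode = (a−1)/b = 10/31.74 ≈ 0.315.

λ̂_MAP = 0.315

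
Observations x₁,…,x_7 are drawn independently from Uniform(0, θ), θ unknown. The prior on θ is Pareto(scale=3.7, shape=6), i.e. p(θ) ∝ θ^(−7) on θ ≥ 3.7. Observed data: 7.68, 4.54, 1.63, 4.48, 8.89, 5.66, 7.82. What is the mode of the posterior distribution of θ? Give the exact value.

θ̂_MAP = 8.89

The Uniform(0, θ) likelihood is θ^(−n) for θ ≥ max(xᵢ), zero otherwise. Here max(xᵢ) = 8.89.
Posterior ∝ θ^(−7) · θ^(−7) = θ^(−14) on θ ≥ max(3.7, 8.89) = 8.89.
This density is strictly decreasing in θ, so the posterior mode lies at the lower boundary of the support.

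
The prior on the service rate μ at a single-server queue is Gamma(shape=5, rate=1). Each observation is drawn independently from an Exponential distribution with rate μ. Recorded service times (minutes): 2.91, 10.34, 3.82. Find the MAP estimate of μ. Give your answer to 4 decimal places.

μ̂_MAP = 0.3874

The Exponential(rate=μ) likelihood is ∝ μ^n e^(−μΣtᵢ). Here n = 3 and Σtᵢ = 2.91 + 10.34 + 3.82 = 17.07.
Posterior ∝ μ^4e^(−1μ) · μ^3e^(−17.07μ) = μ^7e^(−18.07μ), i.e. Gamma(8, 18.07).
Mode = (a−1)/b = 7/18.07 ≈ 0.3874.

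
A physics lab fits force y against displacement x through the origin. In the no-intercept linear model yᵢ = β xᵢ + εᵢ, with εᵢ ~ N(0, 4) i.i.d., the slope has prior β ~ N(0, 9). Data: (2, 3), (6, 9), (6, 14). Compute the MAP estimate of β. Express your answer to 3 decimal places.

log p(β | y) = −Σ(yᵢ − βxᵢ)²/(2·4) − β²/(2·9) + const.
Setting the derivative to zero: Σxᵢ(yᵢ − βxᵢ)/4 − β/9 = 0, so β = Σxᵢyᵢ / (Σxᵢ² + σ²/τ²).
Σxᵢyᵢ = 2·3 + 6·9 + 6·14 = 144; Σxᵢ² = 76; σ²/τ² = 4/9.
β̂_MAP = 144 / (76 + 4/9) = 144/(688/9) = 81/43 ≈ 1.884.

β̂_MAP = 1.884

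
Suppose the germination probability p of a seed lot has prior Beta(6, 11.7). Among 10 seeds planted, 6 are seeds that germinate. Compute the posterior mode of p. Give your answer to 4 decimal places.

Prior: Beta(6, 11.7).
Data: 6 successes in 10 trials. The binomial likelihood contributes p^6(1−p)^4, so the posterior is Beta(6+6, 11.7+4) = Beta(12, 15.7).
For Beta(a, b) with a, b > 1 the mode is (a−1)/(a+b−2) = 11/25.7 ≈ 0.4280.

p̂_MAP = 0.4280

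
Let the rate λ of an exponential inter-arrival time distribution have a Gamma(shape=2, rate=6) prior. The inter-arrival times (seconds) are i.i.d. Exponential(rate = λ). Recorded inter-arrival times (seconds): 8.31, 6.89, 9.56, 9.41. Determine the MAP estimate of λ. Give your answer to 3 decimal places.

The Exponential(rate=λ) likelihood is ∝ λ^n e^(−λΣtᵢ). Here n = 4 and Σtᵢ = 8.31 + 6.89 + 9.56 + 9.41 = 34.17.
Posterior ∝ λe^(−6λ) · λ^4e^(−34.17λ) = λ^5e^(−40.17λ), i.e. Gamma(6, 40.17).
Mode = (a−1)/b = 5/40.17 ≈ 0.124.

λ̂_MAP = 0.124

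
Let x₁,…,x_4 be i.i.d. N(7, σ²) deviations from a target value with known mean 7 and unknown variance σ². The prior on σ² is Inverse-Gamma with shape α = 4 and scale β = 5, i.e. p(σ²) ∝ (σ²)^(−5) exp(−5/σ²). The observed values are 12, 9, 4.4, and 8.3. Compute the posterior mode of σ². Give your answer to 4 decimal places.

σ̂²_MAP = 3.3893

Sum of squared deviations about the known mean: SS = (12−7)² + (9−7)² + (4.4−7)² + (8.3−7)² = 37.45.
The Normal likelihood contributes (σ²)^(−n/2) exp(−SS/(2σ²)), so the posterior is Inverse-Gamma(α + n/2, β + SS/2) = Inverse-Gamma(6, 23.725).
The mode of Inverse-Gamma(a, b) is b/(a+1) = 23.725/7 ≈ 3.3893.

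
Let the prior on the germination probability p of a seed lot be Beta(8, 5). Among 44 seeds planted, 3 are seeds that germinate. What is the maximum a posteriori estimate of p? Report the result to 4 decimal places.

p̂_MAP = 0.1818

Prior: Beta(8, 5).
Data: 3 successes in 44 trials. The binomial likelihood contributes p^3(1−p)^41, so the posterior is Beta(8+3, 5+41) = Beta(11, 46).
For Beta(a, b) with a, b > 1 the mode is (a−1)/(a+b−2) = 10/55 ≈ 0.1818.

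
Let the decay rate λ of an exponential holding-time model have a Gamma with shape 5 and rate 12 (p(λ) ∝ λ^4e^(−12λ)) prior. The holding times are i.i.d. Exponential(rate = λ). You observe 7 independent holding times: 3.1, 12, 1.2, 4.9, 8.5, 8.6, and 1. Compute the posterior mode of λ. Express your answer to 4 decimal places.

λ̂_MAP = 0.2144

The Exponential(rate=λ) likelihood is ∝ λ^n e^(−λΣtᵢ). Here n = 7 and Σtᵢ = 3.1 + 12 + 1.2 + 4.9 + 8.5 + 8.6 + 1 = 39.3.
Posterior ∝ λ^4e^(−12λ) · λ^7e^(−39.3λ) = λ^11e^(−51.3λ), i.e. Gamma(12, 51.3).
Mode = (a−1)/b = 11/51.3 ≈ 0.2144.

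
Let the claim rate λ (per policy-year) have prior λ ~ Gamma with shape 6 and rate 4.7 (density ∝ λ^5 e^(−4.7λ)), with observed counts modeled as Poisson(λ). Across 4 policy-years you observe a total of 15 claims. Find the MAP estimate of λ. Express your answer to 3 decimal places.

Σxᵢ = 15, n = 4.
Posterior ∝ λ^5e^(−4.7λ) · λ^15e^(−4λ) = λ^20e^(−8.7λ), i.e. Gamma(shape=21, rate=8.7).
The mode of a Gamma(a, b) with a ≥ 1 (shape–rate) is (a−1)/b = 20/8.7 ≈ 2.299.

λ̂_MAP = 2.299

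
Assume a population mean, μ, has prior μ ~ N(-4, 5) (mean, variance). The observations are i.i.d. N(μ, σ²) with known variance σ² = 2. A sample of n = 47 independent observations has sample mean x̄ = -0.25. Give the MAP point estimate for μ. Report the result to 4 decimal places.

n = 47, x̄ = -0.25.
For a Normal prior and Normal likelihood with known variance, the posterior is Normal; its mode equals its mean, the precision-weighted average.
Prior precision 1/σ₀² = 1/5 = 0.2; data precision n/σ² = 47/2 = 23.5.
μ̂ = (0.2·(-4) + 23.5·(-0.25)) / (0.2 + 23.5) = (-6.675)/23.7 = -89/316 ≈ -0.2816.

μ̂_MAP = -0.2816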